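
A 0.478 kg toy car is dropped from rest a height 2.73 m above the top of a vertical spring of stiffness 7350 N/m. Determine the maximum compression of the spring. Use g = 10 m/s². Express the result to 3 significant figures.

x = 0.0602 m

Measuring PE from the top of the relaxed spring, at max compression the car has dropped H + x with zero KE, so:
mg(H + x) = ½kx²
½(7350)x² − (0.478)(10)x − (0.478)(10)(2.73) = 0
3675x² − 4.780x − 13.05 = 0
x = [4.780 + √(22.85 + 191826)]/(2 × 3675) = 0.06024 m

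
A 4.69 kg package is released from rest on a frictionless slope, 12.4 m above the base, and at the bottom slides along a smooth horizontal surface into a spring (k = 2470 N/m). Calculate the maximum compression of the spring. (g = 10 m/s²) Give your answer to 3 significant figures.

Energy conservation (no friction) from release to max compression: mgh = ½kx²
x = √(2mgh/k) = √(2 × 4.69 × 10 × 12.4 / 2470) = 0.6862 m

x = 0.686 m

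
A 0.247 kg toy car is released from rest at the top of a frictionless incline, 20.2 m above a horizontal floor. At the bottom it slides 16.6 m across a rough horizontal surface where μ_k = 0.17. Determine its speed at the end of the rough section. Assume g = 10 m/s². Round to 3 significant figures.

Energy at the top = energy at the end + work done against friction:
mgh = ½mv² + μ_k m g d
W_f = μ_k mg d = (0.17)(0.247)(10)(16.6) = 6.970 J
½mv² = mgh − W_f = 49.894 − 6.970 = 42.924 J
v = √(2 × 42.924/0.247) = 18.64 m/s

v = 18.6 m/s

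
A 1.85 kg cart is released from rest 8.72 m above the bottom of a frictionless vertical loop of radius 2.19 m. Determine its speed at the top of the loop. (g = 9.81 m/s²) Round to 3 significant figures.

Energy conservation: mgh = ½mv_top² + mg(2r)
v_top² = 2g(h − 2r) = 2(9.81)(8.72 − 4.380) = 85.15
v_top = 9.228 m/s

v = 9.23 m/s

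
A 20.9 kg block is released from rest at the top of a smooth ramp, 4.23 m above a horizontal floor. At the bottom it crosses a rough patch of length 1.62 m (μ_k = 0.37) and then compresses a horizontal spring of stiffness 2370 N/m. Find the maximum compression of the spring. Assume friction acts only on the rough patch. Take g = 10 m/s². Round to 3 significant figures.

x = 0.800 m

Initial energy: E₁ = mgh = (20.9)(10)(4.23) = 884.07 J
Friction removes W_f = μ_k mg d = (0.37)(20.9)(10)(1.62) = 125.3 J
Energy reaching the spring: E = 884.07 − 125.3 = 758.80 J
At max compression ½kx² = E ⇒ x = √(2E/k) = √(2 × 758.80/2370) = 0.8002 m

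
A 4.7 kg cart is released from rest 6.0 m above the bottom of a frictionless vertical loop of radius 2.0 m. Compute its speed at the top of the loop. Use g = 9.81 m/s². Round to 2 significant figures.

Energy conservation: mgh = ½mv_top² + mg(2r)
v_top² = 2g(h − 2r) = 2(9.81)(6.0 − 4.000) = 39.24
v_top = 6.264 m/s

v = 6.3 m/s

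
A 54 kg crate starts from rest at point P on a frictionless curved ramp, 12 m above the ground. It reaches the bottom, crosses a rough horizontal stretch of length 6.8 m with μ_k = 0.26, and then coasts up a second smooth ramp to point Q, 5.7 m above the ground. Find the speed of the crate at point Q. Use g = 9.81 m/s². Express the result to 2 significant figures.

v = 9.4 m/s

Energy at P: mgh₁ = (54)(9.81)(12) = 6356.9 J
Friction loss: W_f = μ_k mg d = 936.6 J
At Q: ½mv² + mgh₂ = mgh₁ − W_f
½mv² = 6356.9 − 936.6 − 3019.5 = 2400.8 J
v = √(2 × 2400.8/54) = 9.430 m/s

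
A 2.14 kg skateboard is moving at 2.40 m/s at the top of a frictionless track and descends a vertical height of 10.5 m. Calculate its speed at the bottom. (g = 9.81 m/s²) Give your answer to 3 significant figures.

v = 14.6 m/s

Energy conservation between the two points: ½mv₀² + mgh = ½mv²
v² = v₀² + 2gh = (2.40)² + 2(9.81)(10.5) = 211.77
v = √211.77 = 14.55 m/s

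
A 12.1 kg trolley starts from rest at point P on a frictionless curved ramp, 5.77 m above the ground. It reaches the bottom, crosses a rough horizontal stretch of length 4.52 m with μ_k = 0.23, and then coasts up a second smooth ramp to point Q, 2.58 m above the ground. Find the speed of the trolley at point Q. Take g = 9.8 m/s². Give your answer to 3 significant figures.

v = 6.49 m/s

Energy at P: mgh₁ = (12.1)(9.8)(5.77) = 684.21 J
Friction loss: W_f = μ_k mg d = 123.3 J
At Q: ½mv² + mgh₂ = mgh₁ − W_f
½mv² = 684.21 − 123.3 − 305.94 = 254.99 J
v = √(2 × 254.99/12.1) = 6.492 m/s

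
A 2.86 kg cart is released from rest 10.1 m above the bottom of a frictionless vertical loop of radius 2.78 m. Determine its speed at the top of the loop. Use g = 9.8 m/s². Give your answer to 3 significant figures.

v = 9.43 m/s

Energy conservation: mgh = ½mv_top² + mg(2r)
v_top² = 2g(h − 2r) = 2(9.8)(10.1 − 5.560) = 88.98
v_top = 9.433 m/s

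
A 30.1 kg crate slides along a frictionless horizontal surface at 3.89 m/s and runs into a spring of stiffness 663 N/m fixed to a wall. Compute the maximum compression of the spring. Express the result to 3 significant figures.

x = 0.829 m

All KE is stored as spring PE at maximum compression: ½mv² = ½kx²
x = v√(m/k) = 3.89 × √(30.1/663) = 0.8289 m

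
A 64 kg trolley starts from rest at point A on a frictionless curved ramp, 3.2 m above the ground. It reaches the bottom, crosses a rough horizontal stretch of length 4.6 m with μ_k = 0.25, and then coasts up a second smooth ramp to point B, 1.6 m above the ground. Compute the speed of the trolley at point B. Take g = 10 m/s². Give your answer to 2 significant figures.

v = 3.0 m/s

Energy at A: mgh₁ = (64)(10)(3.2) = 2048.0 J
Friction loss: W_f = μ_k mg d = 736.0 J
At B: ½mv² + mgh₂ = mgh₁ − W_f
½mv² = 2048.0 − 736.0 − 1024.0 = 288.00 J
v = √(2 × 288.00/64) = 3.000 m/s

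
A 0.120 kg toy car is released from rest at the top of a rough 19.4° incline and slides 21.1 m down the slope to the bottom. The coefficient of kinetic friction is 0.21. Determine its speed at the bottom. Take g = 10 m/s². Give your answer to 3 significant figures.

Work–energy: mg(L sinθ) − μ_k(mg cosθ)L = ½mv²
mgh = mgL sinθ = (0.120)(10)(21.1)sin19.4° = 8.4103 J
W_f = μ_k mg cosθ · L = (0.21)(0.120)(10)cos19.4°·21.1 = 5.015 J
½mv² = 8.4103 − 5.015 = 3.3950 J
v = √(2 × 3.3950/0.120) = 7.522 m/s

v = 7.52 m/s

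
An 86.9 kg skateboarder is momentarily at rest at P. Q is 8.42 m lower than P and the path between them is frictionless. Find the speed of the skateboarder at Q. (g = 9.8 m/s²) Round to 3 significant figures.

Equating total energy at the two states: mgh = ½mv²
v = √(2gh) = √(2 × 9.8 × 8.42) = √165.03 = 12.85 m/s

v = 12.8 m/s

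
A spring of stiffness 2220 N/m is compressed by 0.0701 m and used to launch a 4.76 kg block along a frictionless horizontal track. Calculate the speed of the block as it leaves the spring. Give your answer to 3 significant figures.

v = 1.51 m/s

Conservation of energy: ½kx² = ½mv²
v = x√(k/m) = 0.0701 × √(2220/4.76) = 1.514 m/s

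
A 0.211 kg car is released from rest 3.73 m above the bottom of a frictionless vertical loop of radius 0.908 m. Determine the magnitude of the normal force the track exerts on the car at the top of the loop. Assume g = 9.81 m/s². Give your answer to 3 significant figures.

Energy from release to top (height 2r): mgh = ½mv_top² + mg(2r)
v_top² = 2g(h − 2r) = 2(9.81)(3.73 − 1.816) = 37.553 m²/s²
At the top, both N and weight point toward the centre: N + mg = mv_top²/r
N = m(v_top²/r − g) = 0.211(37.553/0.908 − 9.81) = 6.657 N

N = 6.66 N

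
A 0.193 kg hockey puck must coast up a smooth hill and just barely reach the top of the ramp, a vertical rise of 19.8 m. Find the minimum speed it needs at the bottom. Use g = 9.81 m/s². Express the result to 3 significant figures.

v = 19.7 m/s

At the top it is momentarily at rest, so all KE converts to PE: ½mv² = mgh
v = √(2gh) = √(2 × 9.81 × 19.8) = 19.71 m/s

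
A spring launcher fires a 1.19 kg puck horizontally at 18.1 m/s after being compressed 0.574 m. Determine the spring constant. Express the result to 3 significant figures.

k = 1180 N/m

Energy stored in the spring equals the launch KE: ½kx² = ½mv²
k = mv²/x² = (1.19)(18.1)²/(0.574)² = 1183 N/m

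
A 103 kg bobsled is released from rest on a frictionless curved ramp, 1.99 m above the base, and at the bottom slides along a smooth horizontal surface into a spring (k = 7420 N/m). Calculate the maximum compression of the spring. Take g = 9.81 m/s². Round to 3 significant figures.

Gravitational PE at the top equals spring PE at max compression: mgh = ½kx²
x = √(2mgh/k) = √(2 × 103 × 9.81 × 1.99 / 7420) = 0.7362 m

x = 0.736 m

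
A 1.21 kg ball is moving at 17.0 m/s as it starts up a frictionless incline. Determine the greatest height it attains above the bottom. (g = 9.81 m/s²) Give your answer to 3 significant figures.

h = 14.7 m

By energy conservation, ½mv² = mgh
h = v²/(2g) = 17.0²/(2 × 9.81) = 14.73 m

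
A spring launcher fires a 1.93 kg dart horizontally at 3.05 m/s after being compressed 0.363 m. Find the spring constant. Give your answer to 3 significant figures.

k = 136 N/m

Spring PE at full compression equals KE at release: ½kx² = ½mv²
k = mv²/x² = (1.93)(3.05)²/(0.363)² = 136.3 N/m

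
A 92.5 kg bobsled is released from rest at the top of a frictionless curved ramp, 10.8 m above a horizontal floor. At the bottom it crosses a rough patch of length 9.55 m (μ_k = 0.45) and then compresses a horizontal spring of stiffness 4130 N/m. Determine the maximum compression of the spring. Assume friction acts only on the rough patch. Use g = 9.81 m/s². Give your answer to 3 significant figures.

Initial energy: E₁ = mgh = (92.5)(9.81)(10.8) = 9800.2 J
Friction removes W_f = μ_k mg d = (0.45)(92.5)(9.81)(9.55) = 3900 J
Energy reaching the spring: E = 9800.2 − 3900 = 5900.5 J
At max compression ½kx² = E ⇒ x = √(2E/k) = √(2 × 5900.5/4130) = 1.690 m

x = 1.69 m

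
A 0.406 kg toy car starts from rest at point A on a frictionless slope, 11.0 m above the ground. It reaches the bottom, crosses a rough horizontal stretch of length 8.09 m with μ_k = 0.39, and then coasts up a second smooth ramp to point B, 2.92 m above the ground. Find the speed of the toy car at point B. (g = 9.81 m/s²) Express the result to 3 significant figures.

v = 9.83 m/s

Energy at A: mgh₁ = (0.406)(9.81)(11.0) = 43.811 J
Friction loss: W_f = μ_k mg d = 12.57 J
At B: ½mv² + mgh₂ = mgh₁ − W_f
½mv² = 43.811 − 12.57 − 11.630 = 19.615 J
v = √(2 × 19.615/0.406) = 9.830 m/s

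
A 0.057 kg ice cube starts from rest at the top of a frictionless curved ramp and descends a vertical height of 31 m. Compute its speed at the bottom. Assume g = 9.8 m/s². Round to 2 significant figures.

v = 25 m/s

Mechanical energy is conserved (no friction): mgh = ½mv²
v = √(2gh) = √(2 × 9.8 × 31) = √607.60 = 24.65 m/s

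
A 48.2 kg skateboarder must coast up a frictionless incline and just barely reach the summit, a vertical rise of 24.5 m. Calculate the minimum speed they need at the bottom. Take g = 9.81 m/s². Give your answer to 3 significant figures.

v = 21.9 m/s

At the top they are momentarily at rest, so all KE converts to PE: ½mv² = mgh
v = √(2gh) = √(2 × 9.81 × 24.5) = 21.92 m/s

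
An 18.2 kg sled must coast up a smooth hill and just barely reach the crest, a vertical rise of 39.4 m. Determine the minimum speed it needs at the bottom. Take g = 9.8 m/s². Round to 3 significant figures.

At the top it is momentarily at rest, so all KE converts to PE: ½mv² = mgh
v = √(2gh) = √(2 × 9.8 × 39.4) = 27.79 m/s

v = 27.8 m/s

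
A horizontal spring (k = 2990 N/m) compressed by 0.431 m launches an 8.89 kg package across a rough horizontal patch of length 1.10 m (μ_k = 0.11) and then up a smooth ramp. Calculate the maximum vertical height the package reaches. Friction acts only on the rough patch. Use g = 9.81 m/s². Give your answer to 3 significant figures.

h = 3.06 m

Spring energy: E₀ = ½kx² = ½(2990)(0.431)² = 277.71 J
Friction: W_f = μ_k mg d = (0.11)(8.89)(9.81)(1.10) = 10.55 J
Energy at base of ramp: E = 277.71 − 10.55 = 267.16 J
At max height all remaining energy is PE: mgh = E ⇒ h = E/(mg) = 267.16/(8.89 × 9.81) = 3.063 m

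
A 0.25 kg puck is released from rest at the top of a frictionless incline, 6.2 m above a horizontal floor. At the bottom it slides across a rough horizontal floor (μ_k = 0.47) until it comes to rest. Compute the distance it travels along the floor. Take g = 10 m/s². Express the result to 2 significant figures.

d = 13 m

Energy bookkeeping (friction removes W_f = μ_k N d):
At rest all PE has been dissipated by friction: mgh = μ_k m g d
d = h/μ_k = 6.2/0.47 = 13.19 m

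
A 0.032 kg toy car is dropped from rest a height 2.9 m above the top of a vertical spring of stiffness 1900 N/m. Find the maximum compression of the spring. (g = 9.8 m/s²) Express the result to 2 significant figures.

Take the reference level at the top of the uncompressed spring. At max compression the car has fallen H + x and is momentarily at rest:
mg(H + x) = ½kx²
½(1900)x² − (0.032)(9.8)x − (0.032)(9.8)(2.9) = 0
950.0x² − 0.3136x − 0.9094 = 0
x = [0.3136 + √(0.09834 + 3455.9)]/(2 × 950.0) = 0.03111 m

x = 0.031 m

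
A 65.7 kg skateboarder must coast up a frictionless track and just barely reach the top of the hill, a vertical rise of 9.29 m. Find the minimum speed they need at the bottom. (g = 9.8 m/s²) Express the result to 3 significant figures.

At the top they are momentarily at rest, so all KE converts to PE: ½mv² = mgh
v = √(2gh) = √(2 × 9.8 × 9.29) = 13.49 m/s

v = 13.5 m/s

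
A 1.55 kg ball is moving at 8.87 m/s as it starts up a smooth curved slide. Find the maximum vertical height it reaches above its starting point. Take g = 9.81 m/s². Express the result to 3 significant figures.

Setting KE at the bottom equal to PE gained: ½mv² = mgh
h = v²/(2g) = 8.87²/(2 × 9.81) = 4.010 m

h = 4.01 m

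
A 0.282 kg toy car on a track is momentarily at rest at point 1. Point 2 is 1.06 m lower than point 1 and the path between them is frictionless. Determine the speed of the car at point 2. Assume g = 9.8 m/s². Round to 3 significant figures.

v = 4.56 m/s

Energy conservation between the two points: mgh = ½mv²
The mass cancels from both sides.
v = √(2gh) = √(2 × 9.8 × 1.06) = √20.776 = 4.558 m/s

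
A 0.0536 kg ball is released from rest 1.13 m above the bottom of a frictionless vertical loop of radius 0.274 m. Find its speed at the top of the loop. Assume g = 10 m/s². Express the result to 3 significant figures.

v = 3.41 m/s

Energy conservation: mgh = ½mv_top² + mg(2r)
v_top² = 2g(h − 2r) = 2(10)(1.13 − 0.5480) = 11.64
v_top = 3.412 m/s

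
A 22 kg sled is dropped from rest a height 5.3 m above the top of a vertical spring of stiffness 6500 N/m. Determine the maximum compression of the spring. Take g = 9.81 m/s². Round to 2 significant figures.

Let x be the compression. The total drop is H + x, and the sled is instantaneously at rest at max compression, so energy conservation gives:
mg(H + x) = ½kx²
½(6500)x² − (22)(9.81)x − (22)(9.81)(5.3) = 0
3250x² − 215.8x − 1144 = 0
x = [215.8 + √(46578 + 1.4870e+07)]/(2 × 3250) = 0.6274 m

x = 0.63 m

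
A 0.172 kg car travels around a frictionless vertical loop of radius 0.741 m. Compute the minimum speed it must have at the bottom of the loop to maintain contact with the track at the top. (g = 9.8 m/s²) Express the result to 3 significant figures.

At the top: mg = mv_top²/r ⇒ v_top² = gr = 7.262 m²/s²
Energy from bottom to top (height 2r): ½mv_bot² = ½mv_top² + mg(2r)
v_bot² = gr + 4gr = 5gr = 36.31
v_bot = √(5gr) = 6.026 m/s

v = 6.03 m/s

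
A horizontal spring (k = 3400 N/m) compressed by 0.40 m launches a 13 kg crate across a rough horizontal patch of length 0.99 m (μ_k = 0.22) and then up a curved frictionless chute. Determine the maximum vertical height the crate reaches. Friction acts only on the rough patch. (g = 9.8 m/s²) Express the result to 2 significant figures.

Spring energy: E₀ = ½kx² = ½(3400)(0.40)² = 272.00 J
Friction: W_f = μ_k mg d = (0.22)(13)(9.8)(0.99) = 27.75 J
Energy at base of ramp: E = 272.00 − 27.75 = 244.25 J
At max height all remaining energy is PE: mgh = E ⇒ h = E/(mg) = 244.25/(13 × 9.8) = 1.917 m

h = 1.9 m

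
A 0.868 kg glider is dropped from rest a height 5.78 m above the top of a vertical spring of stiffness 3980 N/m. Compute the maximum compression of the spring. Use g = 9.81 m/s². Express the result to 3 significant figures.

x = 0.159 m

Take the reference level at the top of the uncompressed spring. At max compression the glider has fallen H + x and is momentarily at rest:
mg(H + x) = ½kx²
½(3980)x² − (0.868)(9.81)x − (0.868)(9.81)(5.78) = 0
1990x² − 8.515x − 49.22 = 0
x = [8.515 + √(72.51 + 391769)]/(2 × 1990) = 0.1594 m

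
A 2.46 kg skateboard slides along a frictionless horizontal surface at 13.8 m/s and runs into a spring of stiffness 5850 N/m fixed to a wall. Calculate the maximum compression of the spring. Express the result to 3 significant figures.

Conservation of energy between contact and max compression: ½mv² = ½kx²
x = v√(m/k) = 13.8 × √(2.46/5850) = 0.2830 m

x = 0.283 m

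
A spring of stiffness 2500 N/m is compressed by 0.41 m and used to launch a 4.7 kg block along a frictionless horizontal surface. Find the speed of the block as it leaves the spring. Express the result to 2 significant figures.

v = 9.5 m/s

The block leaves the spring when the spring is at natural length, so ½kx² = ½mv²
v = x√(k/m) = 0.41 × √(2500/4.7) = 9.456 m/s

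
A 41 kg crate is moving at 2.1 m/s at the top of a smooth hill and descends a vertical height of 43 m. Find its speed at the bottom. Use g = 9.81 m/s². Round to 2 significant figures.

Mechanical energy is conserved (no friction): ½mv₀² + mgh = ½mv²
v² = v₀² + 2gh = (2.1)² + 2(9.81)(43) = 848.07
v = √848.07 = 29.12 m/s

v = 29 m/s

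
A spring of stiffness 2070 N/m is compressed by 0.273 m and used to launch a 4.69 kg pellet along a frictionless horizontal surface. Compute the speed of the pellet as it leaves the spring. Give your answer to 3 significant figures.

v = 5.74 m/s

Conservation of energy: ½kx² = ½mv²
v = x√(k/m) = 0.273 × √(2070/4.69) = 5.735 m/s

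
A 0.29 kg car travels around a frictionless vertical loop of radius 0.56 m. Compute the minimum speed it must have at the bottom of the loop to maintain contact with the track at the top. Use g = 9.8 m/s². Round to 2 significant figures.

v = 5.2 m/s

At the top: mg = mv_top²/r ⇒ v_top² = gr = 5.488 m²/s²
Energy from bottom to top (height 2r): ½mv_bot² = ½mv_top² + mg(2r)
v_bot² = gr + 4gr = 5gr = 27.44
v_bot = √(5gr) = 5.238 m/s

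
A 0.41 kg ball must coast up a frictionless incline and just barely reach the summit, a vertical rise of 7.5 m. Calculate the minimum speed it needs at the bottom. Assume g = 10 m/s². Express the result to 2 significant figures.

At the top it is momentarily at rest, so all KE converts to PE: ½mv² = mgh
v = √(2gh) = √(2 × 10 × 7.5) = 12.25 m/s

v = 12 m/s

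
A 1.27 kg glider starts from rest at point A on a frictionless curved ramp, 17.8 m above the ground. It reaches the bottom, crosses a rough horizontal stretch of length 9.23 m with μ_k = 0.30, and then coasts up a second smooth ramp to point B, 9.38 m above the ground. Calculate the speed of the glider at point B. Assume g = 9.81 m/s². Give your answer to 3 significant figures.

Energy at A: mgh₁ = (1.27)(9.81)(17.8) = 221.76 J
Friction loss: W_f = μ_k mg d = 34.50 J
At B: ½mv² + mgh₂ = mgh₁ − W_f
½mv² = 221.76 − 34.50 − 116.86 = 70.404 J
v = √(2 × 70.404/1.27) = 10.53 m/s

v = 10.5 m/s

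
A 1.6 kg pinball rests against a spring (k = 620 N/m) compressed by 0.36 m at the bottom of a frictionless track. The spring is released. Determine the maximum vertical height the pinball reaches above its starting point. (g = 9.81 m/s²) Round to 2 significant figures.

All spring PE becomes gravitational PE at the highest point: ½kx² = mgh
h = kx²/(2mg) = (620)(0.36)²/(2 × 1.6 × 9.81) = 2.560 m

h = 2.6 m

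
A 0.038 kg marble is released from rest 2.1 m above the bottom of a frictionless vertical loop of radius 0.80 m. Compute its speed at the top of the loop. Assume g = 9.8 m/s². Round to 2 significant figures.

Energy conservation: mgh = ½mv_top² + mg(2r)
v_top² = 2g(h − 2r) = 2(9.8)(2.1 − 1.600) = 9.800
v_top = 3.130 m/s

v = 3.1 m/s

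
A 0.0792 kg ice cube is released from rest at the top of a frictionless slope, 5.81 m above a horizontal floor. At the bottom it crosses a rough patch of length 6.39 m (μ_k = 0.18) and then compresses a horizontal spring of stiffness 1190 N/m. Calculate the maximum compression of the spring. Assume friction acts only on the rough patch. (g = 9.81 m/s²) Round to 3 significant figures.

x = 0.0780 m

Initial energy: E₁ = mgh = (0.0792)(9.81)(5.81) = 4.5141 J
Friction removes W_f = μ_k mg d = (0.18)(0.0792)(9.81)(6.39) = 0.8937 J
Energy reaching the spring: E = 4.5141 − 0.8937 = 3.6204 J
At max compression ½kx² = E ⇒ x = √(2E/k) = √(2 × 3.6204/1190) = 0.07800 m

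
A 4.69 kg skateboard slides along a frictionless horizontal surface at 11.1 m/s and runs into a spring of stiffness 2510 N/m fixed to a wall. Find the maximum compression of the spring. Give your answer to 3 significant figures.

At max compression the skateboard is momentarily at rest: ½mv² = ½kx²
x = v√(m/k) = 11.1 × √(4.69/2510) = 0.4798 m

x = 0.480 m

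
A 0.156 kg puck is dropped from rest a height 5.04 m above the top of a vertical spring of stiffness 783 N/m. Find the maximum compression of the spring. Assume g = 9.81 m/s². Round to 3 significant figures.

Measuring PE from the top of the relaxed spring, at max compression the puck has dropped H + x with zero KE, so:
mg(H + x) = ½kx²
½(783)x² − (0.156)(9.81)x − (0.156)(9.81)(5.04) = 0
391.5x² − 1.530x − 7.713 = 0
x = [1.530 + √(2.342 + 12079)]/(2 × 391.5) = 0.1423 m

x = 0.142 m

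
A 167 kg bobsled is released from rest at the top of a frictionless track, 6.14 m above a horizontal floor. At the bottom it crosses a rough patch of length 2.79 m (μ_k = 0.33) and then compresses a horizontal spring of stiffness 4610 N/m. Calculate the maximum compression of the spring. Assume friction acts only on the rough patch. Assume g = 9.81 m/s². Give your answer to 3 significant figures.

Initial energy: E₁ = mgh = (167)(9.81)(6.14) = 10059 J
Friction removes W_f = μ_k mg d = (0.33)(167)(9.81)(2.79) = 1508 J
Energy reaching the spring: E = 10059 − 1508 = 8550.6 J
At max compression ½kx² = E ⇒ x = √(2E/k) = √(2 × 8550.6/4610) = 1.926 m

x = 1.93 m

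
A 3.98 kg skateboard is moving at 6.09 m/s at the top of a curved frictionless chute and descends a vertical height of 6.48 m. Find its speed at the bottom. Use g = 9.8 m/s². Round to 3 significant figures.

Energy conservation between the two points: ½mv₀² + mgh = ½mv²
v² = v₀² + 2gh = (6.09)² + 2(9.8)(6.48) = 164.10
v = √164.10 = 12.81 m/s

v = 12.8 m/s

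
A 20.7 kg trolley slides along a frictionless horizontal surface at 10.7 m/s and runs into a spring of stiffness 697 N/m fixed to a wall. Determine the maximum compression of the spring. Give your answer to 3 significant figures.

x = 1.84 m

All KE is stored as spring PE at maximum compression: ½mv² = ½kx²
x = v√(m/k) = 10.7 × √(20.7/697) = 1.844 m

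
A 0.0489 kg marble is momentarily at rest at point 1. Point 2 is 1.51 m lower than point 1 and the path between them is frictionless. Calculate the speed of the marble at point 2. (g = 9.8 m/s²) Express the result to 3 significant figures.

v = 5.44 m/s

Energy conservation between the two points: mgh = ½mv²
v = √(2gh) = √(2 × 9.8 × 1.51) = √29.596 = 5.440 m/s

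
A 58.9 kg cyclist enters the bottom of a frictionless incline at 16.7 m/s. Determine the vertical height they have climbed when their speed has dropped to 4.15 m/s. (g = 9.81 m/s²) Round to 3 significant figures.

h = 13.3 m

Energy balance between the two points: ½mv₁² = ½mv₂² + mgh
h = (v₁² − v₂²)/(2g) = (16.7² − 4.15²)/(2 × 9.81) = 13.34 m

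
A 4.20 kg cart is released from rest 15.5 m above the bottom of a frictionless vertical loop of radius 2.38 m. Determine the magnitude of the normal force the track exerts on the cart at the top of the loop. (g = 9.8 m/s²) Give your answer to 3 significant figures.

Energy from release to top (height 2r): mgh = ½mv_top² + mg(2r)
v_top² = 2g(h − 2r) = 2(9.8)(15.5 − 4.760) = 210.50 m²/s²
At the top, both N and weight point toward the centre: N + mg = mv_top²/r
N = m(v_top²/r − g) = 4.20(210.50/2.38 − 9.8) = 330.3 N

N = 330 N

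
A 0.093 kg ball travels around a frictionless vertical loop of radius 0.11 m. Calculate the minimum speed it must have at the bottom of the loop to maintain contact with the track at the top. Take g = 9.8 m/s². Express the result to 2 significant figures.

v = 2.3 m/s

At the top: mg = mv_top²/r ⇒ v_top² = gr = 1.078 m²/s²
Energy from bottom to top (height 2r): ½mv_bot² = ½mv_top² + mg(2r)
v_bot² = gr + 4gr = 5gr = 5.390
v_bot = √(5gr) = 2.322 m/s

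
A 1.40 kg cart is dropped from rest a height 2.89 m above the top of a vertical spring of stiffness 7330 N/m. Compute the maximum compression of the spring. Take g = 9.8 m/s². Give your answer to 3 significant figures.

x = 0.106 m

Take the reference level at the top of the uncompressed spring. At max compression the cart has fallen H + x and is momentarily at rest:
mg(H + x) = ½kx²
½(7330)x² − (1.40)(9.8)x − (1.40)(9.8)(2.89) = 0
3665x² − 13.72x − 39.65 = 0
x = [13.72 + √(188.2 + 581281)]/(2 × 3665) = 0.1059 m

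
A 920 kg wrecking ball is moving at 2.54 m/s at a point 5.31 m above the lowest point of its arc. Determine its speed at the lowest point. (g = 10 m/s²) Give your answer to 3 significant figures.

Energy conservation between the two points: ½mv₀² + mgh = ½mv²
v² = v₀² + 2gh = (2.54)² + 2(10)(5.31) = 112.65
v = √112.65 = 10.61 m/s

v = 10.6 m/s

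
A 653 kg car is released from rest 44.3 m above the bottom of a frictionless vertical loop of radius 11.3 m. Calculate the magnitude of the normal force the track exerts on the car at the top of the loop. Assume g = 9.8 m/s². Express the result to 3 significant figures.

N = 18200 N

Energy from release to top (height 2r): mgh = ½mv_top² + mg(2r)
v_top² = 2g(h − 2r) = 2(9.8)(44.3 − 22.60) = 425.32 m²/s²
At the top, both N and weight point toward the centre: N + mg = mv_top²/r
N = m(v_top²/r − g) = 653(425.32/11.3 − 9.8) = 18179 N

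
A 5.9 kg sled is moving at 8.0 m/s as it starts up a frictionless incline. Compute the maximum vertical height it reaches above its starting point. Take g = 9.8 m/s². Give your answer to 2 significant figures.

h = 3.3 m

Setting KE at the bottom equal to PE gained: ½mv² = mgh
h = v²/(2g) = 8.0²/(2 × 9.8) = 3.265 m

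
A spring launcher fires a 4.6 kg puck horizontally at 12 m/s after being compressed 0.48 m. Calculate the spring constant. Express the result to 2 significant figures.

k = 2900 N/m

½kx² = ½mv²
k = mv²/x² = (4.6)(12)²/(0.48)² = 2875 N/m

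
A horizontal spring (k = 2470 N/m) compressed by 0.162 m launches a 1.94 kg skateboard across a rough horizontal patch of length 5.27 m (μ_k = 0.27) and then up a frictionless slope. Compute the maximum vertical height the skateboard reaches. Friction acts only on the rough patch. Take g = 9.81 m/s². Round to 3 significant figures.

h = 0.280 m

Spring energy: E₀ = ½kx² = ½(2470)(0.162)² = 32.411 J
Friction: W_f = μ_k mg d = (0.27)(1.94)(9.81)(5.27) = 27.08 J
Energy at base of ramp: E = 32.411 − 27.08 = 5.3316 J
At max height all remaining energy is PE: mgh = E ⇒ h = E/(mg) = 5.3316/(1.94 × 9.81) = 0.2801 m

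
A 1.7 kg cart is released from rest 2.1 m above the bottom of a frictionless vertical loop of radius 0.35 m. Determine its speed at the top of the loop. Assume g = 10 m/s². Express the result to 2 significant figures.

v = 5.3 m/s

Energy conservation: mgh = ½mv_top² + mg(2r)
v_top² = 2g(h − 2r) = 2(10)(2.1 − 0.7000) = 28.00
v_top = 5.292 m/s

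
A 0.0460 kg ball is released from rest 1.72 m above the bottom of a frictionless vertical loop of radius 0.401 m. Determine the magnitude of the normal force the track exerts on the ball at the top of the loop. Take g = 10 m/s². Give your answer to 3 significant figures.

N = 1.65 N

Energy from release to top (height 2r): mgh = ½mv_top² + mg(2r)
v_top² = 2g(h − 2r) = 2(10)(1.72 − 0.8020) = 18.360 m²/s²
At the top, both N and weight point toward the centre: N + mg = mv_top²/r
N = m(v_top²/r − g) = 0.0460(18.360/0.401 − 10) = 1.646 N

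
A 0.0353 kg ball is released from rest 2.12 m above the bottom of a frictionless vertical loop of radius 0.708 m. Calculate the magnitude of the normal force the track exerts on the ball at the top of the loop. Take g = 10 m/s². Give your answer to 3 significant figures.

Energy from release to top (height 2r): mgh = ½mv_top² + mg(2r)
v_top² = 2g(h − 2r) = 2(10)(2.12 − 1.416) = 14.080 m²/s²
At the top, both N and weight point toward the centre: N + mg = mv_top²/r
N = m(v_top²/r − g) = 0.0353(14.080/0.708 − 10) = 0.3490 N

N = 0.349 N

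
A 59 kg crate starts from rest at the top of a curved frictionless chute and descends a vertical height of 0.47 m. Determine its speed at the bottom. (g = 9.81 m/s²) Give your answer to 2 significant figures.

v = 3.0 m/s

By conservation of mechanical energy, mgh = ½mv²
The mass cancels from both sides.
v = √(2gh) = √(2 × 9.81 × 0.47) = √9.2214 = 3.037 m/s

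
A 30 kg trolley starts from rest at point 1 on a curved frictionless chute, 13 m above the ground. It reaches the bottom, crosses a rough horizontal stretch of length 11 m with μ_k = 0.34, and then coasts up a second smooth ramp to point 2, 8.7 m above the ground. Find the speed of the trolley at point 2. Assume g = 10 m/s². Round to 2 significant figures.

v = 3.3 m/s

Energy at 1: mgh₁ = (30)(10)(13) = 3900.0 J
Friction loss: W_f = μ_k mg d = 1122 J
At 2: ½mv² + mgh₂ = mgh₁ − W_f
½mv² = 3900.0 − 1122 − 2610.0 = 168.00 J
v = √(2 × 168.00/30) = 3.347 m/s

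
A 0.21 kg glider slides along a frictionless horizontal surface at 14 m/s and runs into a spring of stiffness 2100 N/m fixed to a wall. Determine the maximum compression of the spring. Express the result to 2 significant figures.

x = 0.14 m

At max compression the glider is momentarily at rest: ½mv² = ½kx²
x = v√(m/k) = 14 × √(0.21/2100) = 0.1400 m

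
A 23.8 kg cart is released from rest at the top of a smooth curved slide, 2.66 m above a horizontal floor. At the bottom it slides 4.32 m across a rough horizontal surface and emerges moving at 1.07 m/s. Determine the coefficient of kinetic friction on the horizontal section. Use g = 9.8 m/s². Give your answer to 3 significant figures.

μ_k = 0.602

Energy bookkeeping (friction removes W_f = μ_k N d):
mgh = ½mv² + μ_k m g d
mgh = 620.42 J; ½mv² = 13.624 J
W_f = 620.42 − 13.624 = 606.8 J
μ_k = W_f/(mg·d) = 606.8/(233.2 × 4.32) = 0.6022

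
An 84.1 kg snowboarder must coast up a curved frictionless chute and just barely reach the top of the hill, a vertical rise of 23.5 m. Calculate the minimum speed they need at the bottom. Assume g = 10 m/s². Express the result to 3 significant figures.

v = 21.7 m/s

At the top they are momentarily at rest, so all KE converts to PE: ½mv² = mgh
v = √(2gh) = √(2 × 10 × 23.5) = 21.68 m/s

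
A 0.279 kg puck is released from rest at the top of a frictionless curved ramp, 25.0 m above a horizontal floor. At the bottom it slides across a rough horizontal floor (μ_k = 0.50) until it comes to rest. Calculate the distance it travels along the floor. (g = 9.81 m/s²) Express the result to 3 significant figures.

Applying the work–energy principle:
At rest all PE has been dissipated by friction: mgh = μ_k m g d
d = h/μ_k = 25.0/0.50 = 50.00 m

d = 50.0 m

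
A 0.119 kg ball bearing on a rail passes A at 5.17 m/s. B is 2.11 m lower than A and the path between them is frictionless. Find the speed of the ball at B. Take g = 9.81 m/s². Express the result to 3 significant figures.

v = 8.25 m/s

By conservation of mechanical energy, ½mv₀² + mgh = ½mv²
v² = v₀² + 2gh = (5.17)² + 2(9.81)(2.11) = 68.127
v = √68.127 = 8.254 m/s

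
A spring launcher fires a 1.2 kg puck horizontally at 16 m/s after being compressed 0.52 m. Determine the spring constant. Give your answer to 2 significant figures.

½kx² = ½mv²
k = mv²/x² = (1.2)(16)²/(0.52)² = 1136 N/m

k = 1100 N/m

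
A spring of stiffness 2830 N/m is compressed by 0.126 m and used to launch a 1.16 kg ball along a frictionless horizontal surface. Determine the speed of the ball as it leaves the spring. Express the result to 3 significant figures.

v = 6.22 m/s

The ball leaves the spring when the spring is at natural length, so ½kx² = ½mv²
v = x√(k/m) = 0.126 × √(2830/1.16) = 6.224 m/s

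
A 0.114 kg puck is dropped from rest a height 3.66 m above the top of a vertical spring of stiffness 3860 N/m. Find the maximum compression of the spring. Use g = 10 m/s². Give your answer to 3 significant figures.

x = 0.0468 m

Let x be the compression. The total drop is H + x, and the puck is instantaneously at rest at max compression, so energy conservation gives:
mg(H + x) = ½kx²
½(3860)x² − (0.114)(10)x − (0.114)(10)(3.66) = 0
1930x² − 1.140x − 4.172 = 0
x = [1.140 + √(1.300 + 32211)]/(2 × 1930) = 0.04679 m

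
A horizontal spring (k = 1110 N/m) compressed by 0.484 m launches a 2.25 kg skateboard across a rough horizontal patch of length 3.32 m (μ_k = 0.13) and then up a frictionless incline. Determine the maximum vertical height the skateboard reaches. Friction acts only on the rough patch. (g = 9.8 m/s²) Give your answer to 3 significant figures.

h = 5.46 m

Spring energy: E₀ = ½kx² = ½(1110)(0.484)² = 130.01 J
Friction: W_f = μ_k mg d = (0.13)(2.25)(9.8)(3.32) = 9.517 J
Energy at base of ramp: E = 130.01 − 9.517 = 120.50 J
At max height all remaining energy is PE: mgh = E ⇒ h = E/(mg) = 120.50/(2.25 × 9.8) = 5.465 m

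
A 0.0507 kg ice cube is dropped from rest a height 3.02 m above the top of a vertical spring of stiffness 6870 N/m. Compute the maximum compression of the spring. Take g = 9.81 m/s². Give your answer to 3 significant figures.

x = 0.0210 m

Let x be the compression. The total drop is H + x, and the cube is instantaneously at rest at max compression, so energy conservation gives:
mg(H + x) = ½kx²
½(6870)x² − (0.0507)(9.81)x − (0.0507)(9.81)(3.02) = 0
3435x² − 0.4974x − 1.502 = 0
x = [0.4974 + √(0.2474 + 20638)]/(2 × 3435) = 0.02098 m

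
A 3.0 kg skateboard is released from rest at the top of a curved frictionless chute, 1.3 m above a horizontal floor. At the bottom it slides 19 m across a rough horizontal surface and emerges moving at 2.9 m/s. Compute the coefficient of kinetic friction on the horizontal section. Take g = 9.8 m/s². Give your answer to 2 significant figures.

Energy bookkeeping (friction removes W_f = μ_k N d):
mgh = ½mv² + μ_k m g d
mgh = 38.220 J; ½mv² = 12.615 J
W_f = 38.220 − 12.615 = 25.61 J
μ_k = W_f/(mg·d) = 25.61/(29.40 × 19) = 0.04584

μ_k = 0.046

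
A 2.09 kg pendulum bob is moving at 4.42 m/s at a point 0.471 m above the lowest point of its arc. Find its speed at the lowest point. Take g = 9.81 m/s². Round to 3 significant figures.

By conservation of mechanical energy, ½mv₀² + mgh = ½mv²
v² = v₀² + 2gh = (4.42)² + 2(9.81)(0.471) = 28.777
v = √28.777 = 5.364 m/s

v = 5.36 m/s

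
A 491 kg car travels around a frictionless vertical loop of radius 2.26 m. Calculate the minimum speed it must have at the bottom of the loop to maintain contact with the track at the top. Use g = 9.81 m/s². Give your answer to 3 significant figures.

At the top: mg = mv_top²/r ⇒ v_top² = gr = 22.17 m²/s²
Energy from bottom to top (height 2r): ½mv_bot² = ½mv_top² + mg(2r)
v_bot² = gr + 4gr = 5gr = 110.9
v_bot = √(5gr) = 10.53 m/s

v = 10.5 m/s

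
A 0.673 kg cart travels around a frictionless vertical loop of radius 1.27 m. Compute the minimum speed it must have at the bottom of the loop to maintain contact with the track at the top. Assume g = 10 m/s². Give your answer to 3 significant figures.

At the top: mg = mv_top²/r ⇒ v_top² = gr = 12.70 m²/s²
Energy from bottom to top (height 2r): ½mv_bot² = ½mv_top² + mg(2r)
v_bot² = gr + 4gr = 5gr = 63.50
v_bot = √(5gr) = 7.969 m/s

v = 7.97 m/s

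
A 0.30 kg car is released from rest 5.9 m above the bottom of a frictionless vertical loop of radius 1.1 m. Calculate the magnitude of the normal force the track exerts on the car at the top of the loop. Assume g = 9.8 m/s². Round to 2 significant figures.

N = 17 N

Energy from release to top (height 2r): mgh = ½mv_top² + mg(2r)
v_top² = 2g(h − 2r) = 2(9.8)(5.9 − 2.200) = 72.520 m²/s²
At the top, both N and weight point toward the centre: N + mg = mv_top²/r
N = m(v_top²/r − g) = 0.30(72.520/1.1 − 9.8) = 16.84 N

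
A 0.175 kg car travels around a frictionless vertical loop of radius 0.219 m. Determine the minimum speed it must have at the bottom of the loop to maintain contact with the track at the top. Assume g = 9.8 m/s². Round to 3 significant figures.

v = 3.28 m/s

At the top: mg = mv_top²/r ⇒ v_top² = gr = 2.146 m²/s²
Energy from bottom to top (height 2r): ½mv_bot² = ½mv_top² + mg(2r)
v_bot² = gr + 4gr = 5gr = 10.73
v_bot = √(5gr) = 3.276 m/s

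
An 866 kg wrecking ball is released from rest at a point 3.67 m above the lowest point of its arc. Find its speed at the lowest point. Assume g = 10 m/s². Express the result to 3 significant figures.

Mechanical energy is conserved (no friction): mgh = ½mv²
v = √(2gh) = √(2 × 10 × 3.67) = √73.400 = 8.567 m/s

v = 8.57 m/s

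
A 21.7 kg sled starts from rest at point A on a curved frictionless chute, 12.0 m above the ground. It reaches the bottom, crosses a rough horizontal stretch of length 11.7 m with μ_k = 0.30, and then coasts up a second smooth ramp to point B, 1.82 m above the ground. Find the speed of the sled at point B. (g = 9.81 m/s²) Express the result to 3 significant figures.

Energy at A: mgh₁ = (21.7)(9.81)(12.0) = 2554.5 J
Friction loss: W_f = μ_k mg d = 747.2 J
At B: ½mv² + mgh₂ = mgh₁ − W_f
½mv² = 2554.5 − 747.2 − 387.44 = 1419.9 J
v = √(2 × 1419.9/21.7) = 11.44 m/s

v = 11.4 m/s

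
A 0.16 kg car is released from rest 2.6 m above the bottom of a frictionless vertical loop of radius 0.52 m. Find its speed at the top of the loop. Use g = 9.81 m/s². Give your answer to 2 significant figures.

Energy conservation: mgh = ½mv_top² + mg(2r)
v_top² = 2g(h − 2r) = 2(9.81)(2.6 − 1.040) = 30.61
v_top = 5.532 m/s

v = 5.5 m/s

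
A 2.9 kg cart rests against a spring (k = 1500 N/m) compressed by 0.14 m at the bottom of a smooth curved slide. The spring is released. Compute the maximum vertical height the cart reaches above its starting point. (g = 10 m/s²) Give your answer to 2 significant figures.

All spring PE becomes gravitational PE at the highest point: ½kx² = mgh
h = kx²/(2mg) = (1500)(0.14)²/(2 × 2.9 × 10) = 0.5069 m

h = 0.51 m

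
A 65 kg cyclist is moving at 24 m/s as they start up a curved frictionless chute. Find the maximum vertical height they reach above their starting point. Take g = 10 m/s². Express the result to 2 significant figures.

Setting KE at the bottom equal to PE gained: ½mv² = mgh
h = v²/(2g) = 24²/(2 × 10) = 28.80 m

h = 29 m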